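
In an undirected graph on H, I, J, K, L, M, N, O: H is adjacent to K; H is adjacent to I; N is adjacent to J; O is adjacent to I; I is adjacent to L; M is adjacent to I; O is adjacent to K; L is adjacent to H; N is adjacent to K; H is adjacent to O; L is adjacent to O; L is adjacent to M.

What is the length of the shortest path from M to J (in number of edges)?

5

Distance 0: M.
Distance 1: I, L.
Distance 2: H, O.
Distance 3: K.
Distance 4: N.
Distance 5: J — contains J.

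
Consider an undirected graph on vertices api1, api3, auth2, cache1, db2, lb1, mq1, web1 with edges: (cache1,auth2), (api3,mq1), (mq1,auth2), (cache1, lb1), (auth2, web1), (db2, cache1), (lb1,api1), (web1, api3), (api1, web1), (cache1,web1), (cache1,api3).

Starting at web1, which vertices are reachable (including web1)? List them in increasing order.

Start at web1.
Its neighbours: api1, api3, auth2, cache1.
Then their neighbours: db2, lb1, mq1.
Every vertex is now reached.

api1, api3, auth2, cache1, db2, lb1, mq1, web1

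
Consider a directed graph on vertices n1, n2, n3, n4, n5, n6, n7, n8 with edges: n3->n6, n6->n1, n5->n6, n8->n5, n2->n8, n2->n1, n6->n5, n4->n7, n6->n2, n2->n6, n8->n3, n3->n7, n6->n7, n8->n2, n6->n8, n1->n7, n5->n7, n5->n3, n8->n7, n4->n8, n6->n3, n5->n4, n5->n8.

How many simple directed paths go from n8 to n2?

n8→n2
n8→n3→n6→n2
n8→n5→n3→n6→n2
n8→n5→n6→n2

4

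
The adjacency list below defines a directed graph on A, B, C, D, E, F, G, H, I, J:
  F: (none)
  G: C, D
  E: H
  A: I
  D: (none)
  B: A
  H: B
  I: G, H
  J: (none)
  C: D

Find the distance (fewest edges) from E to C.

Distance 0: E.
Distance 1: H.
Distance 2: B.
Distance 3: A.
Distance 4: I.
Distance 5: G.
Distance 6: C, D — contains C.

6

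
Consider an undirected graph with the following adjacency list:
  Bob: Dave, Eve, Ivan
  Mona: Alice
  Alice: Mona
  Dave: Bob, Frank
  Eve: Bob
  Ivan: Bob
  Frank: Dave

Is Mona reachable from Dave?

No

Explore from Dave.
Distance 1: reach Bob, Frank.
Distance 2: reach Eve, Ivan.
The search is exhausted without reaching Mona; it lies in a different component.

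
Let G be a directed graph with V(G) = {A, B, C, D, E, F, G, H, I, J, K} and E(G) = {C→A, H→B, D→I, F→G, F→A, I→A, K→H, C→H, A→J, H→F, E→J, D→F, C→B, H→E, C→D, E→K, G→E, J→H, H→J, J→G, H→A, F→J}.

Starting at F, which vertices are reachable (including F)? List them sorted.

Start at F.
Its neighbours: A, G, J.
Then their neighbours: E, H.
Then next layer: B, K.
Nothing further is reachable.

A, B, E, F, G, H, J, K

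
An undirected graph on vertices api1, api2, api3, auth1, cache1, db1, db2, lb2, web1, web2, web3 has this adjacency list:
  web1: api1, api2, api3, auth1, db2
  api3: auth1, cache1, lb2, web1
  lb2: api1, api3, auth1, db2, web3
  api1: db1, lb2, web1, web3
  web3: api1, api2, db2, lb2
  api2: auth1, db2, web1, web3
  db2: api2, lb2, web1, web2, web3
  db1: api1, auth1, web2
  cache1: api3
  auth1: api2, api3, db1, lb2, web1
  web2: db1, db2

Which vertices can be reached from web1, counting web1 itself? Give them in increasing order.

Start at web1.
Its neighbours: api1, api2, api3, auth1, db2.
Then their neighbours: cache1, db1, lb2, web2, web3.
Every vertex is now reached.

api1, api2, api3, auth1, cache1, db1, db2, lb2, web1, web2, web3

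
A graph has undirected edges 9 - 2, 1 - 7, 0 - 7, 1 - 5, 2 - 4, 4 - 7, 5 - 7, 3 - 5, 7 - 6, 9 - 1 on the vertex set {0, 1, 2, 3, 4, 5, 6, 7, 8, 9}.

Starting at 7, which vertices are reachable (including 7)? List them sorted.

Start at 7.
Its neighbours: 0, 1, 4, 5, 6.
Then their neighbours: 2, 3, 9.
Nothing further is reachable.

0, 1, 2, 3, 4, 5, 6, 7, 9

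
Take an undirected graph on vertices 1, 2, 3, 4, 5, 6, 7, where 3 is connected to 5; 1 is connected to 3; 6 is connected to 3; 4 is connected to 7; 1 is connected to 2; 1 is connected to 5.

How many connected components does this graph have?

From 1: component {1, 2, 3, 5, 6}.
From 4: component {4, 7}.
That's 2 components.

2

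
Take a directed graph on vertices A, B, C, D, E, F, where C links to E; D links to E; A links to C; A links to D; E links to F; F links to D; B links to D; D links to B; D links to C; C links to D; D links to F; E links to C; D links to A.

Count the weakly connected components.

From A: component {A, B, C, D, E, F}.
That's 1 component.

1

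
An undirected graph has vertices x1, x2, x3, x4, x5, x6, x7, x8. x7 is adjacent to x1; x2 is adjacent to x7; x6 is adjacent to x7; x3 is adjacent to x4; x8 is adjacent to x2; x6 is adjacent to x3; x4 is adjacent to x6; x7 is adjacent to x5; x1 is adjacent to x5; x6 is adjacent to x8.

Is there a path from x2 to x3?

Yes

Explore from x2.
Distance 1: reach x7, x8.
Distance 2: reach x1, x5, x6.
Distance 3: reach x3, x4.
Found x3.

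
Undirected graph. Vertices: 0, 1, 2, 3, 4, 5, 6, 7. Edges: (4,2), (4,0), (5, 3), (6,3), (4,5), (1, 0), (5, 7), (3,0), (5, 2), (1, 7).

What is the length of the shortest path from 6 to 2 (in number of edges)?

Distance 0: 6.
Distance 1: 3.
Distance 2: 0, 5.
Distance 3: 1, 2, 4, 7 — contains 2.

3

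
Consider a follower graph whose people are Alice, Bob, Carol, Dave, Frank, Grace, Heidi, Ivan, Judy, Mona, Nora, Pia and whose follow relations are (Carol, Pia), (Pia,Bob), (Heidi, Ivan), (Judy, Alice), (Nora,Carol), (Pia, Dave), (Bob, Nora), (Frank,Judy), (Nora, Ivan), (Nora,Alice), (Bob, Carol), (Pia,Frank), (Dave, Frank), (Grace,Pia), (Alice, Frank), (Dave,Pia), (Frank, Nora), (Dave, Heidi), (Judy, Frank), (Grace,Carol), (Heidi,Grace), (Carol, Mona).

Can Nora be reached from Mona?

Mona has no outgoing edges, so nothing is reachable from it.

No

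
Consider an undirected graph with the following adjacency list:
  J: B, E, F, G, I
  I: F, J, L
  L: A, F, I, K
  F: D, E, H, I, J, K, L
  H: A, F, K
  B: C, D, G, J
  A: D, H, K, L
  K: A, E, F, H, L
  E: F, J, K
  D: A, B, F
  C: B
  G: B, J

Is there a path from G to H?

Yes

Explore from G.
Distance 1: reach B, J.
Distance 2: reach C, D, E, F, I.
Distance 3: reach A, H, K, L.
Found H.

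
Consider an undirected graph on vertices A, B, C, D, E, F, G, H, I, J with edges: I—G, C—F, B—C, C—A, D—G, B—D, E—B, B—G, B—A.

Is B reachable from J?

No

J has no edges, so nothing is reachable from it.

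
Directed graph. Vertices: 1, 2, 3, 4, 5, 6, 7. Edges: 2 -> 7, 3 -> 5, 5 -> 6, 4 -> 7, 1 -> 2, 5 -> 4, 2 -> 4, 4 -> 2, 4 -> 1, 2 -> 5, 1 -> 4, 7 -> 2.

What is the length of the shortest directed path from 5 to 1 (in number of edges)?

Distance 0: 5.
Distance 1: 4, 6.
Distance 2: 1, 2, 7 — contains 1.

2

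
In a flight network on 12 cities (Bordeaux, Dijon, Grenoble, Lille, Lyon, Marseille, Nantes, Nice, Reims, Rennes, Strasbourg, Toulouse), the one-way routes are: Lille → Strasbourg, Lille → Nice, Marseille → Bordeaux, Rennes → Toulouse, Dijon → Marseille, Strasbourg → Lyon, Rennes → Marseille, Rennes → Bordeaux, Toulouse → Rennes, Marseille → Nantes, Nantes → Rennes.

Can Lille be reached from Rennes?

Explore from Rennes.
Distance 1: reach Bordeaux, Marseille, Toulouse.
Distance 2: reach Nantes.
The search from Rennes is exhausted; no directed path reaches Lille.

No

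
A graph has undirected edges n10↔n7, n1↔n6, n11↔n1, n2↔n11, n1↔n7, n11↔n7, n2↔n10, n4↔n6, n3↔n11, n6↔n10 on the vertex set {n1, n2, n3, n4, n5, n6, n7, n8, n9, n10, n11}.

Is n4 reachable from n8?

n8 has no edges, so nothing is reachable from it.

No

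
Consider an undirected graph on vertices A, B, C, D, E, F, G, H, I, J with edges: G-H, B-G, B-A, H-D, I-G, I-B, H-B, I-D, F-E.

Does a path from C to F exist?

C has no edges, so nothing is reachable from it.

No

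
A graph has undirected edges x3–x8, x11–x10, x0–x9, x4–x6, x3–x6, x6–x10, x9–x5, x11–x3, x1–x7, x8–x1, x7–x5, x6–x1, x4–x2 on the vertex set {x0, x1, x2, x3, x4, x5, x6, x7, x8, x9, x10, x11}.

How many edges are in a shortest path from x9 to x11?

Distance 0: x9.
Distance 1: x0, x5.
Distance 2: x7.
Distance 3: x1.
Distance 4: x6, x8.
Distance 5: x3, x4, x10.
Distance 6: x2, x11 — contains x11.

6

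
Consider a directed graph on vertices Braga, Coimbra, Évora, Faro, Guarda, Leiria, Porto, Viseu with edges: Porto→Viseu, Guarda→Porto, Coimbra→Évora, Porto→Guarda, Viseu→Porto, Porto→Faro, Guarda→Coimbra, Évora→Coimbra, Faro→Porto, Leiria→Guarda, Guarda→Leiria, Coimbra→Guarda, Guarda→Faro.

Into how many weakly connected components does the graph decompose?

From Braga: component {Braga}.
From Coimbra: component {Coimbra, Évora, Faro, Guarda, Leiria, Porto, Viseu}.
That's 2 components.

2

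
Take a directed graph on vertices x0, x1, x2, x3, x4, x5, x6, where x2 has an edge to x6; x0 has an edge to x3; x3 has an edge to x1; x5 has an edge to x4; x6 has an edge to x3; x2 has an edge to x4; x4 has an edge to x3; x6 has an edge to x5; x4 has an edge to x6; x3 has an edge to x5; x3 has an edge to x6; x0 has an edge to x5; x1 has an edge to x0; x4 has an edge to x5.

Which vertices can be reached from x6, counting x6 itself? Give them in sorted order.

x0, x1, x3, x4, x5, x6

Start at x6.
Its neighbours: x3, x5.
Then their neighbours: x1, x4.
Then next layer: x0.
Nothing further is reachable.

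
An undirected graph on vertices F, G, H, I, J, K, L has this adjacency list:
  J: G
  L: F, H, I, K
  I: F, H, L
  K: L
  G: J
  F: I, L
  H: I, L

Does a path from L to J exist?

Explore from L.
Distance 1: reach F, H, I, K.
The search is exhausted without reaching J; it lies in a different component.

No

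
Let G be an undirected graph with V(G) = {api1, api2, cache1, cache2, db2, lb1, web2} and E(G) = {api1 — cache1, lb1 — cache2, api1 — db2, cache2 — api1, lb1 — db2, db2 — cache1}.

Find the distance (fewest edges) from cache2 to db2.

2

Distance 0: cache2.
Distance 1: api1, lb1.
Distance 2: cache1, db2 — contains db2.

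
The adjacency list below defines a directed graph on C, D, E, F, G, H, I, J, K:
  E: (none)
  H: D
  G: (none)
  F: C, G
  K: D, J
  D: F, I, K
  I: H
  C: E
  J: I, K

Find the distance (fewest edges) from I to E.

5

Distance 0: I.
Distance 1: H.
Distance 2: D.
Distance 3: F, K.
Distance 4: C, G, J.
Distance 5: E — contains E.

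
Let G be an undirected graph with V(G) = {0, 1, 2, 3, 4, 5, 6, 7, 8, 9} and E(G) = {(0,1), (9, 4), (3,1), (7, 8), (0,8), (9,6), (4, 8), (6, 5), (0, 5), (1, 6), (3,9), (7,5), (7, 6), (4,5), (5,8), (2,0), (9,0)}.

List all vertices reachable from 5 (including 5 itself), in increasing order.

0, 1, 2, 3, 4, 5, 6, 7, 8, 9

Start at 5.
Its neighbours: 0, 4, 6, 7, 8.
Then their neighbours: 1, 2, 9.
Then next layer: 3.
Every vertex is now reached.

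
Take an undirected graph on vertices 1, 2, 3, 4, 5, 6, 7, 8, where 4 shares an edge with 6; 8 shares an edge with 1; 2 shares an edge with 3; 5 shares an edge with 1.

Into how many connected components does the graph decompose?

From 1: component {1, 5, 8}.
From 2: component {2, 3}.
From 4: component {4, 6}.
From 7: component {7}.
That's 4 components.

4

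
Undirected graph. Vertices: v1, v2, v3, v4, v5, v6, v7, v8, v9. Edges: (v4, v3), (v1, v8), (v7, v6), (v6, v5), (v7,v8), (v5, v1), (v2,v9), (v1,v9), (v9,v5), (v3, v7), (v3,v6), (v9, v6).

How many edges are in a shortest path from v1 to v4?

4

Distance 0: v1.
Distance 1: v5, v8, v9.
Distance 2: v2, v6, v7.
Distance 3: v3.
Distance 4: v4 — contains v4.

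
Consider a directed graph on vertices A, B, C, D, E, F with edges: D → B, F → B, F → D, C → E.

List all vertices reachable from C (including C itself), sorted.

C, E

Start at C.
Its neighbours: E.
Nothing further is reachable.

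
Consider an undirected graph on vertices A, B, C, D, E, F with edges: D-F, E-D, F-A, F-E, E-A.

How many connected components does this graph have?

From A: component {A, D, E, F}.
From B: component {B}.
From C: component {C}.
That's 3 components.

3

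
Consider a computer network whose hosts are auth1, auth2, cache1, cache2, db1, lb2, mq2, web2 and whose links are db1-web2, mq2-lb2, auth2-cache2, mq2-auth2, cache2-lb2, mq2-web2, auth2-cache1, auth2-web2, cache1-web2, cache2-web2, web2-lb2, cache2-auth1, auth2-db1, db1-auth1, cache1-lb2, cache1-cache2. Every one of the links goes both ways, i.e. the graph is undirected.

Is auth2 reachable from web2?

Explore from web2.
Distance 1: reach auth2, cache1, cache2, db1, lb2, mq2.
Found auth2.

Yes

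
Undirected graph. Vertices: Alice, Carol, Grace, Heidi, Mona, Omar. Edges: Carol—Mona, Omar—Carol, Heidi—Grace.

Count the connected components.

From Alice: component {Alice}.
From Carol: component {Carol, Mona, Omar}.
From Grace: component {Grace, Heidi}.
That's 3 components.

3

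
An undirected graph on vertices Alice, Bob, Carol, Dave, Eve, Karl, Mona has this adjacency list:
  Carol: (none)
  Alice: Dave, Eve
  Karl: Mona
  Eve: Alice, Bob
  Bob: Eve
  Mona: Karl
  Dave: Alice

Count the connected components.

From Alice: component {Alice, Bob, Dave, Eve}.
From Carol: component {Carol}.
From Karl: component {Karl, Mona}.
That's 3 components.

3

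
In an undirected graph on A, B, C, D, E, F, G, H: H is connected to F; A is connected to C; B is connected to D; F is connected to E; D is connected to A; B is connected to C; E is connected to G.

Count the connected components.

From A: component {A, B, C, D}.
From E: component {E, F, G, H}.
That's 2 components.

2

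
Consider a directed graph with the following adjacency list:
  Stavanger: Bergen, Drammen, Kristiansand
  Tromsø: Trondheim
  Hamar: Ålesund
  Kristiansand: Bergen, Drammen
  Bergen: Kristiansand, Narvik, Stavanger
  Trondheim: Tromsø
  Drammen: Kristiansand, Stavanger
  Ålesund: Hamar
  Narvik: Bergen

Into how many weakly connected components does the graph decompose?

From Ålesund: component {Ålesund, Hamar}.
From Bergen: component {Bergen, Drammen, Kristiansand, Narvik, Stavanger}.
From Tromsø: component {Tromsø, Trondheim}.
That's 3 components.

3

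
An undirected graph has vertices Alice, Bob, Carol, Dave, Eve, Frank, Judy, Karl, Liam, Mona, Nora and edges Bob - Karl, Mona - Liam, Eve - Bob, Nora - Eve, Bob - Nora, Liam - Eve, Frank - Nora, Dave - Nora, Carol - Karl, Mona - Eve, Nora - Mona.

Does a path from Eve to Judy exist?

No

Explore from Eve.
Distance 1: reach Bob, Liam, Mona, Nora.
Distance 2: reach Dave, Frank, Karl.
Distance 3: reach Carol.
The search is exhausted without reaching Judy; it lies in a different component.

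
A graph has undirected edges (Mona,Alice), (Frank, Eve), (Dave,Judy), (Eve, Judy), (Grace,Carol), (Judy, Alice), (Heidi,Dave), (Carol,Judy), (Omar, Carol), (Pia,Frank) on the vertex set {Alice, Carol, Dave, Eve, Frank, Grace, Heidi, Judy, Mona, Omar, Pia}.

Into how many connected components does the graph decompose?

From Alice: component {Alice, Carol, Dave, Eve, Frank, Grace, Heidi, Judy, Mona, Omar, Pia}.
That's 1 component.

1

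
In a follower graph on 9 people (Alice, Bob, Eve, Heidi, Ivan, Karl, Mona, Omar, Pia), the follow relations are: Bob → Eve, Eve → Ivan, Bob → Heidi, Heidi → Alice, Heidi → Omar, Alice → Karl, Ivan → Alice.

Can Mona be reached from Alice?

No

Explore from Alice.
Distance 1: reach Karl.
The search from Alice is exhausted; no directed path reaches Mona.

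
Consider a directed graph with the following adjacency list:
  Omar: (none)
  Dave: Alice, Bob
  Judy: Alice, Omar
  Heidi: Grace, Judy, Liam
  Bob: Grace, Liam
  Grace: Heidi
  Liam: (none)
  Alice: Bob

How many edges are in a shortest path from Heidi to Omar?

2

Distance 0: Heidi.
Distance 1: Grace, Judy, Liam.
Distance 2: Alice, Omar — contains Omar.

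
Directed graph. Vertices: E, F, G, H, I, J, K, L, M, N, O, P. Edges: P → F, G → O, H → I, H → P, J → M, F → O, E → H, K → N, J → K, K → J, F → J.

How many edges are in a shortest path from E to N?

6

Distance 0: E.
Distance 1: H.
Distance 2: I, P.
Distance 3: F.
Distance 4: J, O.
Distance 5: K, M.
Distance 6: N — contains N.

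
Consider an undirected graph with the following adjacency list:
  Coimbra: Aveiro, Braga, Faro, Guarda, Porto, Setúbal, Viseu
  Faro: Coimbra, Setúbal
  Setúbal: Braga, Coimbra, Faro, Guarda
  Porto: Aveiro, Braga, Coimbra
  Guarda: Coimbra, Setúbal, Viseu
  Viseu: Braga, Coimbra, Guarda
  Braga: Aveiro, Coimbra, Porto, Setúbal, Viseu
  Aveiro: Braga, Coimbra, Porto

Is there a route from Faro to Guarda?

Yes

Explore from Faro.
Distance 1: reach Coimbra, Setúbal.
Distance 2: reach Aveiro, Braga, Guarda, Porto, Viseu.
Found Guarda.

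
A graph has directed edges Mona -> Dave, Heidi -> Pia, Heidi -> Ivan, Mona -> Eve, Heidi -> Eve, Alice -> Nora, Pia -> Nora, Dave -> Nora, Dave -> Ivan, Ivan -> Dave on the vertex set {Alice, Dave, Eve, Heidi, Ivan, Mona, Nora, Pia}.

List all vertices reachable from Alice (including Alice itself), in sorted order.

Alice, Nora

Start at Alice.
Its neighbours: Nora.
Nothing further is reachable.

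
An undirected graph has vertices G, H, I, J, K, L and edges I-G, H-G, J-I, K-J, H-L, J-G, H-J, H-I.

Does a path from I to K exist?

Yes

Explore from I.
Distance 1: reach G, H, J.
Distance 2: reach K, L.
Found K.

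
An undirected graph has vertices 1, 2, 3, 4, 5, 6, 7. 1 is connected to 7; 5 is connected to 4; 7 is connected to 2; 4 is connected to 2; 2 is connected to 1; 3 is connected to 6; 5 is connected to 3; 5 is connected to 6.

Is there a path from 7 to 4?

Explore from 7.
Distance 1: reach 1, 2.
Distance 2: reach 4.
Found 4.

Yes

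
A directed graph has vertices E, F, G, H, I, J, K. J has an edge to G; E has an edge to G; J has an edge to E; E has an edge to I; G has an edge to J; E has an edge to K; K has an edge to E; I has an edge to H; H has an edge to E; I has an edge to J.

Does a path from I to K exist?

Yes

Explore from I.
Distance 1: reach H, J.
Distance 2: reach E, G.
Distance 3: reach K.
Found K.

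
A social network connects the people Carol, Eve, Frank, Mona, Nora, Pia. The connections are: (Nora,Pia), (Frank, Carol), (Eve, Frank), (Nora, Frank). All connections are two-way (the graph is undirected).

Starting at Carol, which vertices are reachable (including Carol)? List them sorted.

Start at Carol.
Its neighbours: Frank.
Then their neighbours: Eve, Nora.
Then next layer: Pia.
Nothing further is reachable.

Carol, Eve, Frank, Nora, Pia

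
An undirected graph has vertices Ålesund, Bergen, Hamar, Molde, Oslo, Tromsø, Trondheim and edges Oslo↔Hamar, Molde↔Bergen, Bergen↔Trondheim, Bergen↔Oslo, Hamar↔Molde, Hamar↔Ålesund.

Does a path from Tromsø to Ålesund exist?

Tromsø has no edges, so nothing is reachable from it.

No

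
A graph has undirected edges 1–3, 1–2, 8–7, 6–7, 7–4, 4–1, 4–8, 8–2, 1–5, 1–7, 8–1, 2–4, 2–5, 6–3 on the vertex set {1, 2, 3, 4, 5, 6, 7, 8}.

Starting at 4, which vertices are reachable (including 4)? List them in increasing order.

Start at 4.
Its neighbours: 1, 2, 7, 8.
Then their neighbours: 3, 5, 6.
Every vertex is now reached.

1, 2, 3, 4, 5, 6, 7, 8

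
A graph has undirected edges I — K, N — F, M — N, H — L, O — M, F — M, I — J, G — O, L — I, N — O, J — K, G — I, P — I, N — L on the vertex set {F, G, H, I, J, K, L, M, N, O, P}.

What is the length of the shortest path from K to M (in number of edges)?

4

Distance 0: K.
Distance 1: I, J.
Distance 2: G, L, P.
Distance 3: H, N, O.
Distance 4: F, M — contains M.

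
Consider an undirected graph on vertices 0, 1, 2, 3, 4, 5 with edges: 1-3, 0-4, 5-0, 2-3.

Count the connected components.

From 0: component {0, 4, 5}.
From 1: component {1, 2, 3}.
That's 2 components.

2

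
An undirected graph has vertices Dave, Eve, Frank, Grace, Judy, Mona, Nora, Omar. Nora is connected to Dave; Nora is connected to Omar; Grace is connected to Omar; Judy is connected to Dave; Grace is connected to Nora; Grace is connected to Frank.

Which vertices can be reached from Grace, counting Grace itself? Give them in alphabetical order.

Start at Grace.
Its neighbours: Frank, Nora, Omar.
Then their neighbours: Dave.
Then next layer: Judy.
Nothing further is reachable.

Dave, Frank, Grace, Judy, Nora, Omar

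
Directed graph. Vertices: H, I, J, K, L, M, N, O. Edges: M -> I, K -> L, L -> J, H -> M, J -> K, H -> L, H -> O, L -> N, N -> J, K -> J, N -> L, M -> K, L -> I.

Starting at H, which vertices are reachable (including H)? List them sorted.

Start at H.
Its neighbours: L, M, O.
Then their neighbours: I, J, K, N.
Every vertex is now reached.

H, I, J, K, L, M, N, O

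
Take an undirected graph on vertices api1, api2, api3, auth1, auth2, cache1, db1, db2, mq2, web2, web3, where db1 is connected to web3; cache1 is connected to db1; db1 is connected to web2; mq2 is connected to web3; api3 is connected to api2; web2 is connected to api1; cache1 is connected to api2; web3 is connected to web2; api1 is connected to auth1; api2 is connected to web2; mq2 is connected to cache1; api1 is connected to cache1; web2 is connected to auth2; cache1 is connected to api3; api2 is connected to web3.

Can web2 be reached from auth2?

Yes

Explore from auth2.
Distance 1: reach web2.
Found web2.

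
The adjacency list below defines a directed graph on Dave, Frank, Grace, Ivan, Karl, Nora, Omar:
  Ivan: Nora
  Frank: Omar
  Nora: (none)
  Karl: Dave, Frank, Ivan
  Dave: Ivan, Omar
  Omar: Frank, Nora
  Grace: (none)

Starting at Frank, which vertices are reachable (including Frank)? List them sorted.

Start at Frank.
Its neighbours: Omar.
Then their neighbours: Nora.
Nothing further is reachable.

Frank, Nora, Omar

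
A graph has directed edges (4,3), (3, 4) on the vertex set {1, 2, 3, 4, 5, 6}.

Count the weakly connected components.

5

From 1: component {1}.
From 2: component {2}.
From 3: component {3, 4}.
From 5: component {5}.
From 6: component {6}.
That's 5 components.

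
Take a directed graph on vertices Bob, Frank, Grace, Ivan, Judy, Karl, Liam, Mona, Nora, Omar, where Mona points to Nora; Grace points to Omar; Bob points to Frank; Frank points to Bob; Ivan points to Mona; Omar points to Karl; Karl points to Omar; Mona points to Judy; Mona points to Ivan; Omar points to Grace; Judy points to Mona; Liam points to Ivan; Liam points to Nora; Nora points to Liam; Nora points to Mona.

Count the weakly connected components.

From Bob: component {Bob, Frank}.
From Grace: component {Grace, Karl, Omar}.
From Ivan: component {Ivan, Judy, Liam, Mona, Nora}.
That's 3 components.

3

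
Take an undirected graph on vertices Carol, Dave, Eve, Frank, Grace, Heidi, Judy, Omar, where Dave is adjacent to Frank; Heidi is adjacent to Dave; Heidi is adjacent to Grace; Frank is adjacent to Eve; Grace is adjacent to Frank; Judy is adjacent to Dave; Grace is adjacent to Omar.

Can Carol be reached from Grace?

No

Explore from Grace.
Distance 1: reach Frank, Heidi, Omar.
Distance 2: reach Dave, Eve.
Distance 3: reach Judy.
The search is exhausted without reaching Carol; it lies in a different component.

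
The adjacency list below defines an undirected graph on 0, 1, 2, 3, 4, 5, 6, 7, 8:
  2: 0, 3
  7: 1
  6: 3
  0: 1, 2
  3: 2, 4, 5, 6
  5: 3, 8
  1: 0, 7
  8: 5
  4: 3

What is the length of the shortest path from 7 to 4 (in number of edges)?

Distance 0: 7.
Distance 1: 1.
Distance 2: 0.
Distance 3: 2.
Distance 4: 3.
Distance 5: 4, 5, 6 — contains 4.

5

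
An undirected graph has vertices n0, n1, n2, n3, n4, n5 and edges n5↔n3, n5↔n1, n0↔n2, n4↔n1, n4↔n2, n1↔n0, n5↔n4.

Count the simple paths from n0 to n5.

4

n0–n1–n4–n5
n0–n1–n5
n0–n2–n4–n1–n5
n0–n2–n4–n5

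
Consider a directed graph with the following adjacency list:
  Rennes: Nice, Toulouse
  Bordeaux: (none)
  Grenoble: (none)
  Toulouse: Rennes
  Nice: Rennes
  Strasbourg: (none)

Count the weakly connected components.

From Bordeaux: component {Bordeaux}.
From Grenoble: component {Grenoble}.
From Nice: component {Nice, Rennes, Toulouse}.
From Strasbourg: component {Strasbourg}.
That's 4 components.

4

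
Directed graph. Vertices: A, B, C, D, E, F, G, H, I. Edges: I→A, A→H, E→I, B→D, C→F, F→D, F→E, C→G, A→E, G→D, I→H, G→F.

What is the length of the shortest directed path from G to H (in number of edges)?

Distance 0: G.
Distance 1: D, F.
Distance 2: E.
Distance 3: I.
Distance 4: A, H — contains H.

4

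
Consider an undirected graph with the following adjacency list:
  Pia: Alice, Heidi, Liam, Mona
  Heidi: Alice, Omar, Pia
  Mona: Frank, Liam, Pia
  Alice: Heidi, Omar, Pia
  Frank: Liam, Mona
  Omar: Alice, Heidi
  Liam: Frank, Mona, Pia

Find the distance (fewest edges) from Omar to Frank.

Distance 0: Omar.
Distance 1: Alice, Heidi.
Distance 2: Pia.
Distance 3: Liam, Mona.
Distance 4: Frank — contains Frank.

4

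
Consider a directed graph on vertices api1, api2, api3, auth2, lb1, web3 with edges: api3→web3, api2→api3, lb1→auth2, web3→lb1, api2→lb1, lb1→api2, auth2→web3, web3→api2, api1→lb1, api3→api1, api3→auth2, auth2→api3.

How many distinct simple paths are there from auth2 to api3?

3

auth2→api3
auth2→web3→api2→api3
auth2→web3→lb1→api2→api3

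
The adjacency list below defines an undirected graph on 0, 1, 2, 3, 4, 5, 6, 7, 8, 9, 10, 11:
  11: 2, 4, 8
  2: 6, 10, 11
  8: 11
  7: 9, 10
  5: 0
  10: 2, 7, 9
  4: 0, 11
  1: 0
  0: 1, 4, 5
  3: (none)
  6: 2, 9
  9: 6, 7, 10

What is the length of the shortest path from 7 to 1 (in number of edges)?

Distance 0: 7.
Distance 1: 9, 10.
Distance 2: 2, 6.
Distance 3: 11.
Distance 4: 4, 8.
Distance 5: 0.
Distance 6: 1, 5 — contains 1.

6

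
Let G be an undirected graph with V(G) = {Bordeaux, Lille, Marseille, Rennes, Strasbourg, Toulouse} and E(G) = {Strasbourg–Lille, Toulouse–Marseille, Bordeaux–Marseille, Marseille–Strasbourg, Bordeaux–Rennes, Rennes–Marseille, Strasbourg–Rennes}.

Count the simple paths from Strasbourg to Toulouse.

Strasbourg–Marseille–Toulouse
Strasbourg–Rennes–Bordeaux–Marseille–Toulouse
Strasbourg–Rennes–Marseille–Toulouse

3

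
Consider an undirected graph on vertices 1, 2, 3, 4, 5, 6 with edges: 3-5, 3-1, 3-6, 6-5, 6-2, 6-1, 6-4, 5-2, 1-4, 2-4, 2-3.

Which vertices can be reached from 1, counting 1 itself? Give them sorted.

1, 2, 3, 4, 5, 6

Start at 1.
Its neighbours: 3, 4, 6.
Then their neighbours: 2, 5.
Every vertex is now reached.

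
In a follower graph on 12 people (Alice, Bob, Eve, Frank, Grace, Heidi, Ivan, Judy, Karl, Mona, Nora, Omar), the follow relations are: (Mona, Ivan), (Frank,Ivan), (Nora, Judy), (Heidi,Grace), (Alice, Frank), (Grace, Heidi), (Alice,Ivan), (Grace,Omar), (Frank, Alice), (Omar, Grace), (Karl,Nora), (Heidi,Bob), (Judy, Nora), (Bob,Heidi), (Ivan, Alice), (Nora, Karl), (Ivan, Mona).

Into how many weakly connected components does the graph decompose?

From Alice: component {Alice, Frank, Ivan, Mona}.
From Bob: component {Bob, Grace, Heidi, Omar}.
From Eve: component {Eve}.
From Judy: component {Judy, Karl, Nora}.
That's 4 components.

4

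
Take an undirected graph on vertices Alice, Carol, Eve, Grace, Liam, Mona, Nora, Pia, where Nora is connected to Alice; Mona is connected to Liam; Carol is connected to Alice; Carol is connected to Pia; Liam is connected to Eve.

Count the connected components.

From Alice: component {Alice, Carol, Nora, Pia}.
From Eve: component {Eve, Liam, Mona}.
From Grace: component {Grace}.
That's 3 components.

3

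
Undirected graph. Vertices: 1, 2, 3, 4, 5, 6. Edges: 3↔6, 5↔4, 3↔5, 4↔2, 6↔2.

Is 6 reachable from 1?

No

1 has no edges, so nothing is reachable from it.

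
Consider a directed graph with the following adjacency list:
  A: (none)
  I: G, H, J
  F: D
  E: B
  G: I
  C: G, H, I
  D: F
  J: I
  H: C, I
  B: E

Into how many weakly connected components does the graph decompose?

From A: component {A}.
From B: component {B, E}.
From C: component {C, G, H, I, J}.
From D: component {D, F}.
That's 4 components.

4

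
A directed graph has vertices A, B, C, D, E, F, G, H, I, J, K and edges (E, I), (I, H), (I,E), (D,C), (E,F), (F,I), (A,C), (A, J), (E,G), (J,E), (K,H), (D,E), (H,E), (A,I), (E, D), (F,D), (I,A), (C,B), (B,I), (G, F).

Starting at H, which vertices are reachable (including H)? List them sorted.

A, B, C, D, E, F, G, H, I, J

Start at H.
Its neighbours: E.
Then their neighbours: D, F, G, I.
Then next layer: A, C.
Then next layer: B, J.
Nothing further is reachable.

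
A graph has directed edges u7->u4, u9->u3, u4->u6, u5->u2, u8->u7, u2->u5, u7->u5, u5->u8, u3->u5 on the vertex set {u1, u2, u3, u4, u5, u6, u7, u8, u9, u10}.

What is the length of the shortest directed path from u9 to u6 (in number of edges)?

6

Distance 0: u9.
Distance 1: u3.
Distance 2: u5.
Distance 3: u2, u8.
Distance 4: u7.
Distance 5: u4.
Distance 6: u6 — contains u6.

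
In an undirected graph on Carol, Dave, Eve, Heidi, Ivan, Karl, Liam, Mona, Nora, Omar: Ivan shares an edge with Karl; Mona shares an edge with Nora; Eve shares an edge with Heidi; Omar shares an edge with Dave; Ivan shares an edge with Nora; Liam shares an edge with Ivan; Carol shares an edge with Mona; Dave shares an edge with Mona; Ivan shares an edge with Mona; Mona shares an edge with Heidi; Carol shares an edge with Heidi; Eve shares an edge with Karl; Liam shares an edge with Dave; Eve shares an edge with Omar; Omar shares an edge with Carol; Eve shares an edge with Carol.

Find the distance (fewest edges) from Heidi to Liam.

3

Distance 0: Heidi.
Distance 1: Carol, Eve, Mona.
Distance 2: Dave, Ivan, Karl, Nora, Omar.
Distance 3: Liam — contains Liam.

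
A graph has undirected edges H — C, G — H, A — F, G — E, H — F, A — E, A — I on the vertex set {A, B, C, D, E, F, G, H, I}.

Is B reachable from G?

Explore from G.
Distance 1: reach E, H.
Distance 2: reach A, C, F.
Distance 3: reach I.
The search is exhausted without reaching B; it lies in a different component.

No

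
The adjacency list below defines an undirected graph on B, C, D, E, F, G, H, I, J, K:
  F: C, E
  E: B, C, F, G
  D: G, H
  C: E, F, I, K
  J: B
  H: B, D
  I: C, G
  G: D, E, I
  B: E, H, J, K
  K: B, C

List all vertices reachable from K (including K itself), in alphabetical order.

B, C, D, E, F, G, H, I, J, K

Start at K.
Its neighbours: B, C.
Then their neighbours: E, F, H, I, J.
Then next layer: D, G.
Every vertex is now reached.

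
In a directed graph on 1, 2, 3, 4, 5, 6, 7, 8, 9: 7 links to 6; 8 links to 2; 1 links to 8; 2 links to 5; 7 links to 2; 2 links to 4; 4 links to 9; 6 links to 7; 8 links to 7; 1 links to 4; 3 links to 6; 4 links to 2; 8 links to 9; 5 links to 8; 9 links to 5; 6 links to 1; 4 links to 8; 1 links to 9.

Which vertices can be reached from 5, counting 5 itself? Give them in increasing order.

1, 2, 4, 5, 6, 7, 8, 9

Start at 5.
Its neighbours: 8.
Then their neighbours: 2, 7, 9.
Then next layer: 4, 6.
Then next layer: 1.
Nothing further is reachable.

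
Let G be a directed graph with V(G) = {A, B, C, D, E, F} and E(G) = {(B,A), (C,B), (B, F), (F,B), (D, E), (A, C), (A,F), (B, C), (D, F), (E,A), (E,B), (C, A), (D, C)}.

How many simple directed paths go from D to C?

D→C
D→E→A→C
D→E→A→F→B→C
D→E→B→A→C
D→E→B→C
D→F→B→A→C
D→F→B→C

7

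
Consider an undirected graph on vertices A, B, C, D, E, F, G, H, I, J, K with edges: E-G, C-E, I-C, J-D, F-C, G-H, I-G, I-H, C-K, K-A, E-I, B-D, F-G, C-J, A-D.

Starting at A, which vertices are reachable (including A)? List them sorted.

A, B, C, D, E, F, G, H, I, J, K

Start at A.
Its neighbours: D, K.
Then their neighbours: B, C, J.
Then next layer: E, F, I.
Then next layer: G, H.
Every vertex is now reached.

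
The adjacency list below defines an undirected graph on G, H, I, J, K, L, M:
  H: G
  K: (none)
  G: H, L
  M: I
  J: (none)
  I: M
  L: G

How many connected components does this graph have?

4

From G: component {G, H, L}.
From I: component {I, M}.
From J: component {J}.
From K: component {K}.
That's 4 components.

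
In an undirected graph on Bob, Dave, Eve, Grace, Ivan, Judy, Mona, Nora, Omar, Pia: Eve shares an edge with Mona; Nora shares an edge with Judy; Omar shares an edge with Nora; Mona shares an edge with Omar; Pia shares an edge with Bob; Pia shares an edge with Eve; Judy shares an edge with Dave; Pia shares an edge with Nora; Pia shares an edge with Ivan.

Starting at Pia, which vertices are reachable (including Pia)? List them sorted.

Start at Pia.
Its neighbours: Bob, Eve, Ivan, Nora.
Then their neighbours: Judy, Mona, Omar.
Then next layer: Dave.
Nothing further is reachable.

Bob, Dave, Eve, Ivan, Judy, Mona, Nora, Omar, Pia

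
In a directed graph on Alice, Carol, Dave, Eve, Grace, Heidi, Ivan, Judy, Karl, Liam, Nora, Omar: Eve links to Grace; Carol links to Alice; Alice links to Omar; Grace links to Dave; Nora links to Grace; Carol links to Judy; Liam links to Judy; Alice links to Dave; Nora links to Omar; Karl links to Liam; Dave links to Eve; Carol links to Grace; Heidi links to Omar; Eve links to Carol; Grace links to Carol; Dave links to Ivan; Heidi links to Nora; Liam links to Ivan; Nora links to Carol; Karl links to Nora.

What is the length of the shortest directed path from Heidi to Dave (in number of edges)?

3

Distance 0: Heidi.
Distance 1: Nora, Omar.
Distance 2: Carol, Grace.
Distance 3: Alice, Dave, Judy — contains Dave.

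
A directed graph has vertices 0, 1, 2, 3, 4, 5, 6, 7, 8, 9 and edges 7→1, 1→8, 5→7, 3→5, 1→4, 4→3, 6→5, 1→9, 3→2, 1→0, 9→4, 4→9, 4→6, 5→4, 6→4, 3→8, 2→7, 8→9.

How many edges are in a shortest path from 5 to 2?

Distance 0: 5.
Distance 1: 4, 7.
Distance 2: 1, 3, 6, 9.
Distance 3: 0, 2, 8 — contains 2.

3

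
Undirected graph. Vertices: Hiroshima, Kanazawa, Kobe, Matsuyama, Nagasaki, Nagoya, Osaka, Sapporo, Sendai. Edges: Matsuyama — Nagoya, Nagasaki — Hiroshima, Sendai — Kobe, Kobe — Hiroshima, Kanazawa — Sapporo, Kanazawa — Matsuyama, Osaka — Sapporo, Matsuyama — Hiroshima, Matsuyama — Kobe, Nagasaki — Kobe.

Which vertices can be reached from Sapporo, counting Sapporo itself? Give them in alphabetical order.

Hiroshima, Kanazawa, Kobe, Matsuyama, Nagasaki, Nagoya, Osaka, Sapporo, Sendai

Start at Sapporo.
Its neighbours: Kanazawa, Osaka.
Then their neighbours: Matsuyama.
Then next layer: Hiroshima, Kobe, Nagoya.
Then next layer: Nagasaki, Sendai.
Every vertex is now reached.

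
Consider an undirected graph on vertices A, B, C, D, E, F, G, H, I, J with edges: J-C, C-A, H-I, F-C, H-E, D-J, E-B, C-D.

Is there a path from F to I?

No

Explore from F.
Distance 1: reach C.
Distance 2: reach A, D, J.
The search is exhausted without reaching I; it lies in a different component.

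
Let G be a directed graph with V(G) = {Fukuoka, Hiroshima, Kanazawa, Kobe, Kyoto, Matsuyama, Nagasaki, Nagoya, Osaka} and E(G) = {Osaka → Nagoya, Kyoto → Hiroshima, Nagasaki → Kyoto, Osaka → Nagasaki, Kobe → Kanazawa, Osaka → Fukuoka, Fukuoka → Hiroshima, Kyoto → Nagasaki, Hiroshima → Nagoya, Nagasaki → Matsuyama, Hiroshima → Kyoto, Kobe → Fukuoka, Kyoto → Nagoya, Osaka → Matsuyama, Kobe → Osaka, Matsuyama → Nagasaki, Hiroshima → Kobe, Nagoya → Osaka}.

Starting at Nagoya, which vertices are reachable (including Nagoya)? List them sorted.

Fukuoka, Hiroshima, Kanazawa, Kobe, Kyoto, Matsuyama, Nagasaki, Nagoya, Osaka

Start at Nagoya.
Its neighbours: Osaka.
Then their neighbours: Fukuoka, Matsuyama, Nagasaki.
Then next layer: Hiroshima, Kyoto.
Then next layer: Kobe.
Then next layer: Kanazawa.
Every vertex is now reached.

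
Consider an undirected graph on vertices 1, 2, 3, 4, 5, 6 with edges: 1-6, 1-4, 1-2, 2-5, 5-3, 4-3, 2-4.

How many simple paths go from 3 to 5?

3

3–4–1–2–5
3–4–2–5
3–5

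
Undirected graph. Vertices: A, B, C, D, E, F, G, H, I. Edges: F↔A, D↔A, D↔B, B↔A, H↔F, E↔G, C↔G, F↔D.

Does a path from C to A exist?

No

Explore from C.
Distance 1: reach G.
Distance 2: reach E.
The search is exhausted without reaching A; it lies in a different component.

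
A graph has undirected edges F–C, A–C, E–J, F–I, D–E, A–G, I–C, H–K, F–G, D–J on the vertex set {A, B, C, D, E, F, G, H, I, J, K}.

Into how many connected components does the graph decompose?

4

From A: component {A, C, F, G, I}.
From B: component {B}.
From D: component {D, E, J}.
From H: component {H, K}.
That's 4 components.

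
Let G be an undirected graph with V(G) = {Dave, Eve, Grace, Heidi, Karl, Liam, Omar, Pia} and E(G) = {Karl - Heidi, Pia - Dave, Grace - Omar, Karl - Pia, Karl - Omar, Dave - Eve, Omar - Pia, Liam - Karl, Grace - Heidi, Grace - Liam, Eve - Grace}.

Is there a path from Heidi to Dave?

Yes

Explore from Heidi.
Distance 1: reach Grace, Karl.
Distance 2: reach Eve, Liam, Omar, Pia.
Distance 3: reach Dave.
Found Dave.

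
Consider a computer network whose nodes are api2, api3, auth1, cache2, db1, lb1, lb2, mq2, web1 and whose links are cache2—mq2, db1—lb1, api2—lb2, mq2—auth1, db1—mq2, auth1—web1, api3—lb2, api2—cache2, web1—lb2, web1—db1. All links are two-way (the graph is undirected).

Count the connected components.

From api2: component {api2, api3, auth1, cache2, db1, lb1, lb2, mq2, web1}.
That's 1 component.

1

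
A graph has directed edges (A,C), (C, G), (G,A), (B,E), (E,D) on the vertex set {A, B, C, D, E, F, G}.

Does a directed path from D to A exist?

D has no outgoing edges, so nothing is reachable from it.

No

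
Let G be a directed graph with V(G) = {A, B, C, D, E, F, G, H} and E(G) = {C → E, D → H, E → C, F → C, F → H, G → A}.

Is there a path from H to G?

No

H has no outgoing edges, so nothing is reachable from it.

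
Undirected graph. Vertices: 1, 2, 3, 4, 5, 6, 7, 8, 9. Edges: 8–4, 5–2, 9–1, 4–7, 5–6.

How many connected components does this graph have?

4

From 1: component {1, 9}.
From 2: component {2, 5, 6}.
From 3: component {3}.
From 4: component {4, 7, 8}.
That's 4 components.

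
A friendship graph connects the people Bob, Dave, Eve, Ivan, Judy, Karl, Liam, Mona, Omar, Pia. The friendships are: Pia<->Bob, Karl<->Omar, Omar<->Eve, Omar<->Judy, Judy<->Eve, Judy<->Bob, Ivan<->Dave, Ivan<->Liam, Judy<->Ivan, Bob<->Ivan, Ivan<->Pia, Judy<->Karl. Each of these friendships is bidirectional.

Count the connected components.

From Bob: component {Bob, Dave, Eve, Ivan, Judy, Karl, Liam, Omar, Pia}.
From Mona: component {Mona}.
That's 2 components.

2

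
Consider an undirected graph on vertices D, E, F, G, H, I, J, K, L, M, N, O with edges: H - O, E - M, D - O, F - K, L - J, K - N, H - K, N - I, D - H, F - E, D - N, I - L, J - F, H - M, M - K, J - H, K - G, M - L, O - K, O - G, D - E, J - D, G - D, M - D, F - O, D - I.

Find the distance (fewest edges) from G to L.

3

Distance 0: G.
Distance 1: D, K, O.
Distance 2: E, F, H, I, J, M, N.
Distance 3: L — contains L.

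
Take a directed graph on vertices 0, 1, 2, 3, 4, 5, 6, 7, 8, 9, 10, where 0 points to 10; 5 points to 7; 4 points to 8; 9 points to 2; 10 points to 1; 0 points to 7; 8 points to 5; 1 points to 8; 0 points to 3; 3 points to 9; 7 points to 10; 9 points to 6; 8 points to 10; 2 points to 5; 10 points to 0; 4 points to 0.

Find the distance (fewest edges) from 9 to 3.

Distance 0: 9.
Distance 1: 2, 6.
Distance 2: 5.
Distance 3: 7.
Distance 4: 10.
Distance 5: 0, 1.
Distance 6: 3, 8 — contains 3.

6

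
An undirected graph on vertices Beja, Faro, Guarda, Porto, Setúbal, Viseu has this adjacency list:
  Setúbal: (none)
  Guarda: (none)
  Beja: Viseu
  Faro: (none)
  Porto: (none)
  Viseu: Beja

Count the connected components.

5

From Beja: component {Beja, Viseu}.
From Faro: component {Faro}.
From Guarda: component {Guarda}.
From Porto: component {Porto}.
From Setúbal: component {Setúbal}.
That's 5 components.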